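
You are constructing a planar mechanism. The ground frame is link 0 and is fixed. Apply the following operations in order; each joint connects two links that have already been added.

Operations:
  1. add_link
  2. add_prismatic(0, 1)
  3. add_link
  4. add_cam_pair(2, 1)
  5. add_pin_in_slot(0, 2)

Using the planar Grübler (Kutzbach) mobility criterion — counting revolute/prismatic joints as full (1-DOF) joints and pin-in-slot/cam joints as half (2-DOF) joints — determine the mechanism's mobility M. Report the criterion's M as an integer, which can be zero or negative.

link 0 = ground. State L|J1|J2 = 1|0|0
+link1  2|0|0
P(0,1) f=1→J1  2|1|0
+link2  3|1|0
C(2,1) f=2→J2  3|1|1
PS(0,2) f=2→J2  3|1|2
M = 3(3−1)−2·1−2 = 6−2−2 = 2

M = 2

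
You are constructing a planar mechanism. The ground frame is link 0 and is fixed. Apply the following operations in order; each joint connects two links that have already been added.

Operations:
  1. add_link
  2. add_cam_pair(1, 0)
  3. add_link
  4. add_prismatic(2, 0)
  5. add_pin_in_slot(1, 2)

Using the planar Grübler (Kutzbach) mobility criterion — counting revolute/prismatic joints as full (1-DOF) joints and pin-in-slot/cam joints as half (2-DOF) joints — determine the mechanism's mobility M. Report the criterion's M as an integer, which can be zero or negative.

M = 2

link 0 = ground. State L|J1|J2 = 1|0|0
+link1  2|0|0
C(1,0) f=2→J2  2|0|1
+link2  3|0|1
P(2,0) f=1→J1  3|1|1
PS(1,2) f=2→J2  3|1|2
M = 3(3−1)−2·1−2 = 6−2−2 = 2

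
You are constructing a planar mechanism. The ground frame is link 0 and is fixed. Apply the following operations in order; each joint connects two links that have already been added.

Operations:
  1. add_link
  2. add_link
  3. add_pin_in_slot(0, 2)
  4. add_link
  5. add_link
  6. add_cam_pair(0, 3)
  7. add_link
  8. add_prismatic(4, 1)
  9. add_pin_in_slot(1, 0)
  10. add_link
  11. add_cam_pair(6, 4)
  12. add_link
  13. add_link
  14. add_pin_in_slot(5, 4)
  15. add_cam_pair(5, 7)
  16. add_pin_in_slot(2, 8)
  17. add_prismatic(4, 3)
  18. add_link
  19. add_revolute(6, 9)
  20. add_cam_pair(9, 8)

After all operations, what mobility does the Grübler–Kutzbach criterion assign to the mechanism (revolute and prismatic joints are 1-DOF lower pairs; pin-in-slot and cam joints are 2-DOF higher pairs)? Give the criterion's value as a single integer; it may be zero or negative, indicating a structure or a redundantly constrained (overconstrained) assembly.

M = 13

(L,J1,J2)=(1,0,0); link0 fixed
link1: (2,0,0)
link2: (3,0,0)
PS 0-2 [J2]: (3,0,1)
link3: (4,0,1)
link4: (5,0,1)
C 0-3 [J2]: (5,0,2)
link5: (6,0,2)
P 4-1 [J1]: (6,1,2)
PS 1-0 [J2]: (6,1,3)
link6: (7,1,3)
C 6-4 [J2]: (7,1,4)
link7: (8,1,4)
link8: (9,1,4)
PS 5-4 [J2]: (9,1,5)
C 5-7 [J2]: (9,1,6)
PS 2-8 [J2]: (9,1,7)
P 4-3 [J1]: (9,2,7)
link9: (10,2,7)
R 6-9 [J1]: (10,3,7)
C 9-8 [J2]: (10,3,8)
Grübler: 3·9 − 2·3 − 8 = 13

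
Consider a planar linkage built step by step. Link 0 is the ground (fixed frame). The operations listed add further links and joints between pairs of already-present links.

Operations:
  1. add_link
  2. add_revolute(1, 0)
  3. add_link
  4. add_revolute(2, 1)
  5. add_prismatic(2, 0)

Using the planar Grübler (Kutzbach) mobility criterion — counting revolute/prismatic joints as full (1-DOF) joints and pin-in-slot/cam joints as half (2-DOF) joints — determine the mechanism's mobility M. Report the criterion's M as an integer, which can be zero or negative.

ground; <1,0,0>
#1 <2,0,0>
R:1↔0 J1 <2,1,0>
#2 <3,1,0>
R:2↔1 J1 <3,2,0>
P:2↔0 J1 <3,3,0>
3×2 − 2×3 − 1×0 = 0

M = 0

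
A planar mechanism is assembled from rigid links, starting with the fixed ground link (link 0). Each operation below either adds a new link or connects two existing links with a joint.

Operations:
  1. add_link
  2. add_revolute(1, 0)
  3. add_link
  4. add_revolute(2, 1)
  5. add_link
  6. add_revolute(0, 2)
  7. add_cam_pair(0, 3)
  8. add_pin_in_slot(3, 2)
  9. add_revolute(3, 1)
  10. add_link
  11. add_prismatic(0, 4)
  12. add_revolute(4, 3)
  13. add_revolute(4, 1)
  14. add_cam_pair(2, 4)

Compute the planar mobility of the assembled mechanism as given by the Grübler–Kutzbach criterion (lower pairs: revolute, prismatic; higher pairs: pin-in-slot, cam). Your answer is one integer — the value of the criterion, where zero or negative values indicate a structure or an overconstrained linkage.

ground; <1,0,0>
#1 <2,0,0>
R:1↔0 J1 <2,1,0>
#2 <3,1,0>
R:2↔1 J1 <3,2,0>
#3 <4,2,0>
R:0↔2 J1 <4,3,0>
C:0↔3 J2 <4,3,1>
PS:3↔2 J2 <4,3,2>
R:3↔1 J1 <4,4,2>
#4 <5,4,2>
P:0↔4 J1 <5,5,2>
R:4↔3 J1 <5,6,2>
R:4↔1 J1 <5,7,2>
C:2↔4 J2 <5,7,3>
3×4 − 2×7 − 1×3 = -5

M = -5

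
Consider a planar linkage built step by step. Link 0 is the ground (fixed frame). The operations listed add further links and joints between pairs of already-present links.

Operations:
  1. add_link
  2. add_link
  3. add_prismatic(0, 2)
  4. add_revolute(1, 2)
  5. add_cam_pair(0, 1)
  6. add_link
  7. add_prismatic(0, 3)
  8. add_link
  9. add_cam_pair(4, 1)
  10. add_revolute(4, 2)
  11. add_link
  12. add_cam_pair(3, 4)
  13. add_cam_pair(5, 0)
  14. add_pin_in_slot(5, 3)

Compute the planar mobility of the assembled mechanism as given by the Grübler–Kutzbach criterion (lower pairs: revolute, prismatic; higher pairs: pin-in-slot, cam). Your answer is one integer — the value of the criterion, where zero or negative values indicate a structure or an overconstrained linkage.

M = 2

(L,J1,J2)=(1,0,0); link0 fixed
link1: (2,0,0)
link2: (3,0,0)
P 0-2 [J1]: (3,1,0)
R 1-2 [J1]: (3,2,0)
C 0-1 [J2]: (3,2,1)
link3: (4,2,1)
P 0-3 [J1]: (4,3,1)
link4: (5,3,1)
C 4-1 [J2]: (5,3,2)
R 4-2 [J1]: (5,4,2)
link5: (6,4,2)
C 3-4 [J2]: (6,4,3)
C 5-0 [J2]: (6,4,4)
PS 5-3 [J2]: (6,4,5)
Grübler: 3·5 − 2·4 − 5 = 2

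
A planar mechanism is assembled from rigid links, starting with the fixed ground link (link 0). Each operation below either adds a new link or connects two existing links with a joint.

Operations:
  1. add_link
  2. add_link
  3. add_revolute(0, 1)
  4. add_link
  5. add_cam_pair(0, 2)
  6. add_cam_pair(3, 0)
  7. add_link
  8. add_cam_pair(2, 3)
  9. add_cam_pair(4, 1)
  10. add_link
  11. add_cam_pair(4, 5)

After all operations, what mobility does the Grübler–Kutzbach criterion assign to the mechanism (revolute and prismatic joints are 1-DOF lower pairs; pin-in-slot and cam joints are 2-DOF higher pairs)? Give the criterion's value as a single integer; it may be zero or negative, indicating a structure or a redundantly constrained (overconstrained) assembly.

M = 8

ground; <1,0,0>
#1 <2,0,0>
#2 <3,0,0>
R:0↔1 J1 <3,1,0>
#3 <4,1,0>
C:0↔2 J2 <4,1,1>
C:3↔0 J2 <4,1,2>
#4 <5,1,2>
C:2↔3 J2 <5,1,3>
C:4↔1 J2 <5,1,4>
#5 <6,1,4>
C:4↔5 J2 <6,1,5>
3×5 − 2×1 − 1×5 = 8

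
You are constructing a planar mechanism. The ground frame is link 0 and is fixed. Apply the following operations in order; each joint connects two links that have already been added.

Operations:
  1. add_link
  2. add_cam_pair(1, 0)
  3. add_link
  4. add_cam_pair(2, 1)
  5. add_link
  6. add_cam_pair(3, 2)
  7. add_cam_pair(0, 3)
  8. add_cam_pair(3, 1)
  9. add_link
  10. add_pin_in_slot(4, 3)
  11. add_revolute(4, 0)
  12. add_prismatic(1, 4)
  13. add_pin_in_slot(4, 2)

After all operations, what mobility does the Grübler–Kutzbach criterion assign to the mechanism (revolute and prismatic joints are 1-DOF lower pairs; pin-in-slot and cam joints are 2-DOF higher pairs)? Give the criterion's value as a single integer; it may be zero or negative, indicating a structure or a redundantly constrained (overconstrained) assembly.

[1;0;0] (link 0 is ground)
L+ [2;0;0]
C(1,0)∈J2 [2;0;1]
L+ [3;0;1]
C(2,1)∈J2 [3;0;2]
L+ [4;0;2]
C(3,2)∈J2 [4;0;3]
C(0,3)∈J2 [4;0;4]
C(3,1)∈J2 [4;0;5]
L+ [5;0;5]
PS(4,3)∈J2 [5;0;6]
R(4,0)∈J1 [5;1;6]
P(1,4)∈J1 [5;2;6]
PS(4,2)∈J2 [5;2;7]
mobility = 12 − 4 − 7 = 1

M = 1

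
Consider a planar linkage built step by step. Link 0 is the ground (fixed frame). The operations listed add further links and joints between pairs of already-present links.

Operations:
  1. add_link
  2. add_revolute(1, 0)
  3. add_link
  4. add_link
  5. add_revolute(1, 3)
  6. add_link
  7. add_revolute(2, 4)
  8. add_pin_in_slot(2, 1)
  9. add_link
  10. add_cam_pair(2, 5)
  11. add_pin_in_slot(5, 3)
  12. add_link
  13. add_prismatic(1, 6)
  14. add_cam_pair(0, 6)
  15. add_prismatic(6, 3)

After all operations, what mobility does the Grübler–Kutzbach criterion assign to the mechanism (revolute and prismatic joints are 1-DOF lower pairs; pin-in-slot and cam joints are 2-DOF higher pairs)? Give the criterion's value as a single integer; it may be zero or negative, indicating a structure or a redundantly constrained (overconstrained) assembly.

M = 4

[1;0;0] (link 0 is ground)
L+ [2;0;0]
R(1,0)∈J1 [2;1;0]
L+ [3;1;0]
L+ [4;1;0]
R(1,3)∈J1 [4;2;0]
L+ [5;2;0]
R(2,4)∈J1 [5;3;0]
PS(2,1)∈J2 [5;3;1]
L+ [6;3;1]
C(2,5)∈J2 [6;3;2]
PS(5,3)∈J2 [6;3;3]
L+ [7;3;3]
P(1,6)∈J1 [7;4;3]
C(0,6)∈J2 [7;4;4]
P(6,3)∈J1 [7;5;4]
mobility = 18 − 10 − 4 = 4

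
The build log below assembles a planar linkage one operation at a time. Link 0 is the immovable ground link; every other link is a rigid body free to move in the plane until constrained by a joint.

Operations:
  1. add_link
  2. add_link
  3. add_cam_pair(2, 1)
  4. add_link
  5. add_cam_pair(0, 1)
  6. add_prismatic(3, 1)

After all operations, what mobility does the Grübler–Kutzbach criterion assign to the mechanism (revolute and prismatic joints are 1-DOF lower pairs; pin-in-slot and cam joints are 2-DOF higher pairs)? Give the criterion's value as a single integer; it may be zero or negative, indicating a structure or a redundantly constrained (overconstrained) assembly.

M = 5

L=1 J1=0 J2=0
add link → L=2 J1=0 J2=0
add link → L=3 J1=0 J2=0
C@2,1 dof=2 J2 → L=3 J1=0 J2=1
add link → L=4 J1=0 J2=1
C@0,1 dof=2 J2 → L=4 J1=0 J2=2
P@3,1 dof=1 J1 → L=4 J1=1 J2=2
M=3(L−1)−2J1−J2=3·3−2·1−2=5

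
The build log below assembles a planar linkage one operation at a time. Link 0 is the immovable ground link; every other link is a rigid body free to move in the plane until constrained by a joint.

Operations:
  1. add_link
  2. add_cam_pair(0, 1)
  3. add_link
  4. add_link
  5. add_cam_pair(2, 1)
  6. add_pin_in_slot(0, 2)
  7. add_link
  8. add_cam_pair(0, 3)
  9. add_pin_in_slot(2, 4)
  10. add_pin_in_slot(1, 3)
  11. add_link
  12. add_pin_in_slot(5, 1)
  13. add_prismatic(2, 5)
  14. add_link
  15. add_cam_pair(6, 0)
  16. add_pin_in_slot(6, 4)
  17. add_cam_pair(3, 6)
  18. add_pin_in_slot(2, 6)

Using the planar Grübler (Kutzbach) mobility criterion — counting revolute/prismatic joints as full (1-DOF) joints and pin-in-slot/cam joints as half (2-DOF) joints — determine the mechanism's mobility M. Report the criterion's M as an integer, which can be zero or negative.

(L,J1,J2)=(1,0,0); link0 fixed
link1: (2,0,0)
C 0-1 [J2]: (2,0,1)
link2: (3,0,1)
link3: (4,0,1)
C 2-1 [J2]: (4,0,2)
PS 0-2 [J2]: (4,0,3)
link4: (5,0,3)
C 0-3 [J2]: (5,0,4)
PS 2-4 [J2]: (5,0,5)
PS 1-3 [J2]: (5,0,6)
link5: (6,0,6)
PS 5-1 [J2]: (6,0,7)
P 2-5 [J1]: (6,1,7)
link6: (7,1,7)
C 6-0 [J2]: (7,1,8)
PS 6-4 [J2]: (7,1,9)
C 3-6 [J2]: (7,1,10)
PS 2-6 [J2]: (7,1,11)
Grübler: 3·6 − 2·1 − 11 = 5

M = 5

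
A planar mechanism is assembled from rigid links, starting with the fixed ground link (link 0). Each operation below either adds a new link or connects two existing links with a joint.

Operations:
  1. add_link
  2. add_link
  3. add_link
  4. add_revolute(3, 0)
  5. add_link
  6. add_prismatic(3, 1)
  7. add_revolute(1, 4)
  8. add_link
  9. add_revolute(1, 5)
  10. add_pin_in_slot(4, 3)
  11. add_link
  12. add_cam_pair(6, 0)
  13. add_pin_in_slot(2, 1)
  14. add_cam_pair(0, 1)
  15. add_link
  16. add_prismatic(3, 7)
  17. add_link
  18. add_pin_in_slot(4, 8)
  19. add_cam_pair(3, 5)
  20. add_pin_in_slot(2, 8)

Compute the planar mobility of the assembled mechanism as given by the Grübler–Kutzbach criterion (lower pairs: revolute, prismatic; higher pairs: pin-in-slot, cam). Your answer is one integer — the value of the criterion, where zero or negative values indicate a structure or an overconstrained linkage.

M = 7

ground; <1,0,0>
#1 <2,0,0>
#2 <3,0,0>
#3 <4,0,0>
R:3↔0 J1 <4,1,0>
#4 <5,1,0>
P:3↔1 J1 <5,2,0>
R:1↔4 J1 <5,3,0>
#5 <6,3,0>
R:1↔5 J1 <6,4,0>
PS:4↔3 J2 <6,4,1>
#6 <7,4,1>
C:6↔0 J2 <7,4,2>
PS:2↔1 J2 <7,4,3>
C:0↔1 J2 <7,4,4>
#7 <8,4,4>
P:3↔7 J1 <8,5,4>
#8 <9,5,4>
PS:4↔8 J2 <9,5,5>
C:3↔5 J2 <9,5,6>
PS:2↔8 J2 <9,5,7>
3×8 − 2×5 − 1×7 = 7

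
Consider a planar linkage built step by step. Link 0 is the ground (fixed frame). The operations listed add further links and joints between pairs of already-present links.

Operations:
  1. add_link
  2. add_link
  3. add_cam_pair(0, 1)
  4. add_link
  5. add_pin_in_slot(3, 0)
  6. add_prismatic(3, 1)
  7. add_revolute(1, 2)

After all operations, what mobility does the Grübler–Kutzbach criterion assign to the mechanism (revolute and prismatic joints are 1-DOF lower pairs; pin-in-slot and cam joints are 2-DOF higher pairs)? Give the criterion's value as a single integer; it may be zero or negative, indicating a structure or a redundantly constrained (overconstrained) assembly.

link 0 = ground. State L|J1|J2 = 1|0|0
+link1  2|0|0
+link2  3|0|0
C(0,1) f=2→J2  3|0|1
+link3  4|0|1
PS(3,0) f=2→J2  4|0|2
P(3,1) f=1→J1  4|1|2
R(1,2) f=1→J1  4|2|2
M = 3(4−1)−2·2−2 = 9−4−2 = 3

M = 3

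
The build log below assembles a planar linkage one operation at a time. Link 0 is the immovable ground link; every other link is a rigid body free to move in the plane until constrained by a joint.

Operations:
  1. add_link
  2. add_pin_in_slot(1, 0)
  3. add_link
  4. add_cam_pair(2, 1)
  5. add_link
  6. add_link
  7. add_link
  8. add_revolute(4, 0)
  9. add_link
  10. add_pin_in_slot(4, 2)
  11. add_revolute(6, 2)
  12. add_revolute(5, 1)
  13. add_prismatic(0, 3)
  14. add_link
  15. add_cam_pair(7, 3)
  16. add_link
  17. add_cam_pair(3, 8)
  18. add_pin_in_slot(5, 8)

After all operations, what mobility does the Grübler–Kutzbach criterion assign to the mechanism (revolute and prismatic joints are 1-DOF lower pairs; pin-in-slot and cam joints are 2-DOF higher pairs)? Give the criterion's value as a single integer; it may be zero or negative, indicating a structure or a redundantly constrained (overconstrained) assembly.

(L,J1,J2)=(1,0,0); link0 fixed
link1: (2,0,0)
PS 1-0 [J2]: (2,0,1)
link2: (3,0,1)
C 2-1 [J2]: (3,0,2)
link3: (4,0,2)
link4: (5,0,2)
link5: (6,0,2)
R 4-0 [J1]: (6,1,2)
link6: (7,1,2)
PS 4-2 [J2]: (7,1,3)
R 6-2 [J1]: (7,2,3)
R 5-1 [J1]: (7,3,3)
P 0-3 [J1]: (7,4,3)
link7: (8,4,3)
C 7-3 [J2]: (8,4,4)
link8: (9,4,4)
C 3-8 [J2]: (9,4,5)
PS 5-8 [J2]: (9,4,6)
Grübler: 3·8 − 2·4 − 6 = 10

M = 10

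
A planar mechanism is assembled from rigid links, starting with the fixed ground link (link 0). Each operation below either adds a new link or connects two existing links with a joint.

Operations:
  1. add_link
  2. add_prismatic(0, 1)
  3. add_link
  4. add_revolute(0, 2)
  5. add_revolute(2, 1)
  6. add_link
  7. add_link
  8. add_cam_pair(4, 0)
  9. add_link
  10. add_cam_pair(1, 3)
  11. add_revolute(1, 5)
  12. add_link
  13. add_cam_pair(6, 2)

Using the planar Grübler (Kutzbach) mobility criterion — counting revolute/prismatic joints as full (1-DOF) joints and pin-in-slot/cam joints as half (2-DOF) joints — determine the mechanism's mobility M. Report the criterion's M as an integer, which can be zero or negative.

link 0 = ground. State L|J1|J2 = 1|0|0
+link1  2|0|0
P(0,1) f=1→J1  2|1|0
+link2  3|1|0
R(0,2) f=1→J1  3|2|0
R(2,1) f=1→J1  3|3|0
+link3  4|3|0
+link4  5|3|0
C(4,0) f=2→J2  5|3|1
+link5  6|3|1
C(1,3) f=2→J2  6|3|2
R(1,5) f=1→J1  6|4|2
+link6  7|4|2
C(6,2) f=2→J2  7|4|3
M = 3(7−1)−2·4−3 = 18−8−3 = 7

M = 7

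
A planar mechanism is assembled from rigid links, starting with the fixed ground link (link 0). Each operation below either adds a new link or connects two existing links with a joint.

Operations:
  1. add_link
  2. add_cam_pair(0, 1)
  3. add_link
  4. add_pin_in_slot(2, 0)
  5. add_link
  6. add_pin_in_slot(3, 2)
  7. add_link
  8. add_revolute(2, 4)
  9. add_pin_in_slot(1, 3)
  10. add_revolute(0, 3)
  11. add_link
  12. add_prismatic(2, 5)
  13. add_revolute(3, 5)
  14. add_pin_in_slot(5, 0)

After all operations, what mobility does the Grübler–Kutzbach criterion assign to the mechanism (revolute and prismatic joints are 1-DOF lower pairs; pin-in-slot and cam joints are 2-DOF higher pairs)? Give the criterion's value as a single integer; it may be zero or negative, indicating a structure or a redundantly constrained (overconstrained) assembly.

M = 2

link 0 = ground. State L|J1|J2 = 1|0|0
+link1  2|0|0
C(0,1) f=2→J2  2|0|1
+link2  3|0|1
PS(2,0) f=2→J2  3|0|2
+link3  4|0|2
PS(3,2) f=2→J2  4|0|3
+link4  5|0|3
R(2,4) f=1→J1  5|1|3
PS(1,3) f=2→J2  5|1|4
R(0,3) f=1→J1  5|2|4
+link5  6|2|4
P(2,5) f=1→J1  6|3|4
R(3,5) f=1→J1  6|4|4
PS(5,0) f=2→J2  6|4|5
M = 3(6−1)−2·4−5 = 15−8−5 = 2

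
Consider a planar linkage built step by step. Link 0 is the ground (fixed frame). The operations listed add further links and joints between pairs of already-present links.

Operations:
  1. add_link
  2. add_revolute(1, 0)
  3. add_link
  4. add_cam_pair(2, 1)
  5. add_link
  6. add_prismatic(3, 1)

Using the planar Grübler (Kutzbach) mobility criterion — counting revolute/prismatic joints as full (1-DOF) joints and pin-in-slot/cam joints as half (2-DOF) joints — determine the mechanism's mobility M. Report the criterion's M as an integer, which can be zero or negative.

(L,J1,J2)=(1,0,0); link0 fixed
link1: (2,0,0)
R 1-0 [J1]: (2,1,0)
link2: (3,1,0)
C 2-1 [J2]: (3,1,1)
link3: (4,1,1)
P 3-1 [J1]: (4,2,1)
Grübler: 3·3 − 2·2 − 1 = 4

M = 4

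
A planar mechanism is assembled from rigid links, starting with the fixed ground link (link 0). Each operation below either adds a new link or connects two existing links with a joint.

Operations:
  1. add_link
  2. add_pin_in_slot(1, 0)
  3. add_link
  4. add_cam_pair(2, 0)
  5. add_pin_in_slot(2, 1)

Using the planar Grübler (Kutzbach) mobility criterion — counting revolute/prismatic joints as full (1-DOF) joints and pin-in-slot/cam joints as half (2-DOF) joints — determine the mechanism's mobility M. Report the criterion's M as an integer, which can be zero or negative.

(L,J1,J2)=(1,0,0); link0 fixed
link1: (2,0,0)
PS 1-0 [J2]: (2,0,1)
link2: (3,0,1)
C 2-0 [J2]: (3,0,2)
PS 2-1 [J2]: (3,0,3)
Grübler: 3·2 − 2·0 − 3 = 3

M = 3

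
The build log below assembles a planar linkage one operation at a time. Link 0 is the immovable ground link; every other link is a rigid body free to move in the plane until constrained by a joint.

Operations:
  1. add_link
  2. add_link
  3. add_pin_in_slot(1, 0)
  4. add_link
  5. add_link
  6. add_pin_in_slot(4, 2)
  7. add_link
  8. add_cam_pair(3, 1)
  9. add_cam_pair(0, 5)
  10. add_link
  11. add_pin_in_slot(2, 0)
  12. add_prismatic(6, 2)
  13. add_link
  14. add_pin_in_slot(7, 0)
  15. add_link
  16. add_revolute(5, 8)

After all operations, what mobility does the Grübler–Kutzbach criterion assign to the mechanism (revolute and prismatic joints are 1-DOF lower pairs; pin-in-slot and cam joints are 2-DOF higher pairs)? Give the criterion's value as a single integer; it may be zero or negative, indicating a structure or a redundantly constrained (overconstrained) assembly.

ground; <1,0,0>
#1 <2,0,0>
#2 <3,0,0>
PS:1↔0 J2 <3,0,1>
#3 <4,0,1>
#4 <5,0,1>
PS:4↔2 J2 <5,0,2>
#5 <6,0,2>
C:3↔1 J2 <6,0,3>
C:0↔5 J2 <6,0,4>
#6 <7,0,4>
PS:2↔0 J2 <7,0,5>
P:6↔2 J1 <7,1,5>
#7 <8,1,5>
PS:7↔0 J2 <8,1,6>
#8 <9,1,6>
R:5↔8 J1 <9,2,6>
3×8 − 2×2 − 1×6 = 14

M = 14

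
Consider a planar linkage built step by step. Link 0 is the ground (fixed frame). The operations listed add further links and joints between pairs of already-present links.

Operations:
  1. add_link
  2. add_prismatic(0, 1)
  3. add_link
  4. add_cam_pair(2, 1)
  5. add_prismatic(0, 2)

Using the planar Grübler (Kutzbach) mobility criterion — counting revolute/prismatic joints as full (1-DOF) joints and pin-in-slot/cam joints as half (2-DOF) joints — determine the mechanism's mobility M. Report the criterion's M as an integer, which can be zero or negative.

M = 1

ground; <1,0,0>
#1 <2,0,0>
P:0↔1 J1 <2,1,0>
#2 <3,1,0>
C:2↔1 J2 <3,1,1>
P:0↔2 J1 <3,2,1>
3×2 − 2×2 − 1×1 = 1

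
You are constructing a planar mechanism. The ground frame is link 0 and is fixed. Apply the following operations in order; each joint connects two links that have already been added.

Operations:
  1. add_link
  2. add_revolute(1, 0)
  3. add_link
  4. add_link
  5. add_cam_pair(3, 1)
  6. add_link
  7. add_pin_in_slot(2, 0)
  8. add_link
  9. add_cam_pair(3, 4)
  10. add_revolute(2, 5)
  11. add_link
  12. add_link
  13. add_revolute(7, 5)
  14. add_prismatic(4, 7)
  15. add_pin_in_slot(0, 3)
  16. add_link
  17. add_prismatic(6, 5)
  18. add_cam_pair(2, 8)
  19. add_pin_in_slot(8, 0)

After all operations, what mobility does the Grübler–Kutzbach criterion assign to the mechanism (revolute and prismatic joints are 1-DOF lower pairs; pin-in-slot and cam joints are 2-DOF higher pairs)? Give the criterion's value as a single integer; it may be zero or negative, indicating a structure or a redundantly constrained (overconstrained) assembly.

[1;0;0] (link 0 is ground)
L+ [2;0;0]
R(1,0)∈J1 [2;1;0]
L+ [3;1;0]
L+ [4;1;0]
C(3,1)∈J2 [4;1;1]
L+ [5;1;1]
PS(2,0)∈J2 [5;1;2]
L+ [6;1;2]
C(3,4)∈J2 [6;1;3]
R(2,5)∈J1 [6;2;3]
L+ [7;2;3]
L+ [8;2;3]
R(7,5)∈J1 [8;3;3]
P(4,7)∈J1 [8;4;3]
PS(0,3)∈J2 [8;4;4]
L+ [9;4;4]
P(6,5)∈J1 [9;5;4]
C(2,8)∈J2 [9;5;5]
PS(8,0)∈J2 [9;5;6]
mobility = 24 − 10 − 6 = 8

M = 8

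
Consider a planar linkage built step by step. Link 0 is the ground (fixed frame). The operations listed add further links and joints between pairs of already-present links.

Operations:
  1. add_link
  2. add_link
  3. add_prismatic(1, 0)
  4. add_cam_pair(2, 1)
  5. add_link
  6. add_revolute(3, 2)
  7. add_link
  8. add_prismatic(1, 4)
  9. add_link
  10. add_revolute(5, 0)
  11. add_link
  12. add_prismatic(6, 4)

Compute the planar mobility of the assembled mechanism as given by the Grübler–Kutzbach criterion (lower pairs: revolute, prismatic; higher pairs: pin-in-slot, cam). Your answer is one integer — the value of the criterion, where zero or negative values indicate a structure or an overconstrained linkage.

[1;0;0] (link 0 is ground)
L+ [2;0;0]
L+ [3;0;0]
P(1,0)∈J1 [3;1;0]
C(2,1)∈J2 [3;1;1]
L+ [4;1;1]
R(3,2)∈J1 [4;2;1]
L+ [5;2;1]
P(1,4)∈J1 [5;3;1]
L+ [6;3;1]
R(5,0)∈J1 [6;4;1]
L+ [7;4;1]
P(6,4)∈J1 [7;5;1]
mobility = 18 − 10 − 1 = 7

M = 7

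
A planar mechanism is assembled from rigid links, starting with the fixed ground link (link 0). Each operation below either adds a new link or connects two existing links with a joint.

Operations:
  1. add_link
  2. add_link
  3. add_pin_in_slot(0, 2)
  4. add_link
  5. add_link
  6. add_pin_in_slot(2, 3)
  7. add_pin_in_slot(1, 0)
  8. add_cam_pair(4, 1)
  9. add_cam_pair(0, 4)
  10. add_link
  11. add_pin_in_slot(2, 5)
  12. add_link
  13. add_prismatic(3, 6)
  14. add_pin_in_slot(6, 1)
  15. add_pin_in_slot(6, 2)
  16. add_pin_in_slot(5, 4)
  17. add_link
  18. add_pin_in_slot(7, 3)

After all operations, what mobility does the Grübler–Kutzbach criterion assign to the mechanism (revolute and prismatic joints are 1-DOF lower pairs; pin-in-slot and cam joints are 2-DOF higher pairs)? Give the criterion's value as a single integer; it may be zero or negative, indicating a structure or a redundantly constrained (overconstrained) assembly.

L=1 J1=0 J2=0
add link → L=2 J1=0 J2=0
add link → L=3 J1=0 J2=0
PS@0,2 dof=2 J2 → L=3 J1=0 J2=1
add link → L=4 J1=0 J2=1
add link → L=5 J1=0 J2=1
PS@2,3 dof=2 J2 → L=5 J1=0 J2=2
PS@1,0 dof=2 J2 → L=5 J1=0 J2=3
C@4,1 dof=2 J2 → L=5 J1=0 J2=4
C@0,4 dof=2 J2 → L=5 J1=0 J2=5
add link → L=6 J1=0 J2=5
PS@2,5 dof=2 J2 → L=6 J1=0 J2=6
add link → L=7 J1=0 J2=6
P@3,6 dof=1 J1 → L=7 J1=1 J2=6
PS@6,1 dof=2 J2 → L=7 J1=1 J2=7
PS@6,2 dof=2 J2 → L=7 J1=1 J2=8
PS@5,4 dof=2 J2 → L=7 J1=1 J2=9
add link → L=8 J1=1 J2=9
PS@7,3 dof=2 J2 → L=8 J1=1 J2=10
M=3(L−1)−2J1−J2=3·7−2·1−10=9

M = 9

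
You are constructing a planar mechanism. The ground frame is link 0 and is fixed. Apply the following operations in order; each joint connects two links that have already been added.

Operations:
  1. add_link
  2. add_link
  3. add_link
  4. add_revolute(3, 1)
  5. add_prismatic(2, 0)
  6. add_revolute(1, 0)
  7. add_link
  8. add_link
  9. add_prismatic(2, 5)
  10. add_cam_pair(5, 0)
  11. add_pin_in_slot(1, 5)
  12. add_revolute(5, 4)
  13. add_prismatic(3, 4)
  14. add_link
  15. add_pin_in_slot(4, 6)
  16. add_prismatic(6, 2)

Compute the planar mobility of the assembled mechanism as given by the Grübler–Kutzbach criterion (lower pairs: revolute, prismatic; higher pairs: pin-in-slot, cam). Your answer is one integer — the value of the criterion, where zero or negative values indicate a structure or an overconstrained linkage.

M = 1

[1;0;0] (link 0 is ground)
L+ [2;0;0]
L+ [3;0;0]
L+ [4;0;0]
R(3,1)∈J1 [4;1;0]
P(2,0)∈J1 [4;2;0]
R(1,0)∈J1 [4;3;0]
L+ [5;3;0]
L+ [6;3;0]
P(2,5)∈J1 [6;4;0]
C(5,0)∈J2 [6;4;1]
PS(1,5)∈J2 [6;4;2]
R(5,4)∈J1 [6;5;2]
P(3,4)∈J1 [6;6;2]
L+ [7;6;2]
PS(4,6)∈J2 [7;6;3]
P(6,2)∈J1 [7;7;3]
mobility = 18 − 14 − 3 = 1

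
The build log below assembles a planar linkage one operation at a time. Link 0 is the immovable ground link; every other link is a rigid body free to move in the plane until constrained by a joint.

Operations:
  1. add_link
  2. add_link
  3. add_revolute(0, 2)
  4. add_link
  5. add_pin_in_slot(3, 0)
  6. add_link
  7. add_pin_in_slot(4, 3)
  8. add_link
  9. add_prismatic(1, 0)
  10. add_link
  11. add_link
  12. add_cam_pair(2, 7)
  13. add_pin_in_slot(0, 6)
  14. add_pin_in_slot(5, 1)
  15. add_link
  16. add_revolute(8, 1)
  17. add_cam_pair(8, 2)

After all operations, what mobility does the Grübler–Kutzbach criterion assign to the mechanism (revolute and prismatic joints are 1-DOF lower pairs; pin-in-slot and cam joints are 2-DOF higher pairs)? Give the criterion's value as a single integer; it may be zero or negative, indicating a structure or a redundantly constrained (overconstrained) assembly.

ground; <1,0,0>
#1 <2,0,0>
#2 <3,0,0>
R:0↔2 J1 <3,1,0>
#3 <4,1,0>
PS:3↔0 J2 <4,1,1>
#4 <5,1,1>
PS:4↔3 J2 <5,1,2>
#5 <6,1,2>
P:1↔0 J1 <6,2,2>
#6 <7,2,2>
#7 <8,2,2>
C:2↔7 J2 <8,2,3>
PS:0↔6 J2 <8,2,4>
PS:5↔1 J2 <8,2,5>
#8 <9,2,5>
R:8↔1 J1 <9,3,5>
C:8↔2 J2 <9,3,6>
3×8 − 2×3 − 1×6 = 12

M = 12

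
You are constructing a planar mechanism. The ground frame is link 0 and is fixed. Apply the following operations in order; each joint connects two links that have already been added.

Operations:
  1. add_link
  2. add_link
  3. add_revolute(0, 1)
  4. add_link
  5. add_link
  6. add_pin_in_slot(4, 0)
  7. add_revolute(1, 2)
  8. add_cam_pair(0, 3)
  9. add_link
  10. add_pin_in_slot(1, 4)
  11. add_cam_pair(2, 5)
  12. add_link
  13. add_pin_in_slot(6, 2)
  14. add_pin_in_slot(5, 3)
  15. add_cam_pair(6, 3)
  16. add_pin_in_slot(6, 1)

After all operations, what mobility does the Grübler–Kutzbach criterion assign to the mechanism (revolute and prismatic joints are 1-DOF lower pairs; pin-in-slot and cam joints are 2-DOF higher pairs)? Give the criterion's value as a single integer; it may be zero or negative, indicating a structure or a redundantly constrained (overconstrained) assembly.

M = 6

(L,J1,J2)=(1,0,0); link0 fixed
link1: (2,0,0)
link2: (3,0,0)
R 0-1 [J1]: (3,1,0)
link3: (4,1,0)
link4: (5,1,0)
PS 4-0 [J2]: (5,1,1)
R 1-2 [J1]: (5,2,1)
C 0-3 [J2]: (5,2,2)
link5: (6,2,2)
PS 1-4 [J2]: (6,2,3)
C 2-5 [J2]: (6,2,4)
link6: (7,2,4)
PS 6-2 [J2]: (7,2,5)
PS 5-3 [J2]: (7,2,6)
C 6-3 [J2]: (7,2,7)
PS 6-1 [J2]: (7,2,8)
Grübler: 3·6 − 2·2 − 8 = 6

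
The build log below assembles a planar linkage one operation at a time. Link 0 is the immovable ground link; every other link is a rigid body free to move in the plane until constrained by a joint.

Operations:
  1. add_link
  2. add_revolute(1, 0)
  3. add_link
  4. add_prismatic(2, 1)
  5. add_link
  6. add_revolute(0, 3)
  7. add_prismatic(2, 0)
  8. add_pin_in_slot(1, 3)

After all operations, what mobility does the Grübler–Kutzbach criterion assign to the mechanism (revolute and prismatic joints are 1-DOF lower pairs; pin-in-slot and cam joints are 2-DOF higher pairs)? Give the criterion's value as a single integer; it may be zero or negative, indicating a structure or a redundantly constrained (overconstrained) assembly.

M = 0

ground; <1,0,0>
#1 <2,0,0>
R:1↔0 J1 <2,1,0>
#2 <3,1,0>
P:2↔1 J1 <3,2,0>
#3 <4,2,0>
R:0↔3 J1 <4,3,0>
P:2↔0 J1 <4,4,0>
PS:1↔3 J2 <4,4,1>
3×3 − 2×4 − 1×1 = 0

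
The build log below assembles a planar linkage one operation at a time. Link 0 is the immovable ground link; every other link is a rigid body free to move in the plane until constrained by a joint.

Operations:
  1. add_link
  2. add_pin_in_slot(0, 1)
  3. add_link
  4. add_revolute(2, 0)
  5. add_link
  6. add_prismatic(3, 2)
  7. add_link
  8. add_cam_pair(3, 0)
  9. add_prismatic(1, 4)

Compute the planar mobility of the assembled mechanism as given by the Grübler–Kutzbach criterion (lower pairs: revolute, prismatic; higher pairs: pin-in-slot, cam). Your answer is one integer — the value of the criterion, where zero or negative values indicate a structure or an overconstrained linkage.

M = 4

[1;0;0] (link 0 is ground)
L+ [2;0;0]
PS(0,1)∈J2 [2;0;1]
L+ [3;0;1]
R(2,0)∈J1 [3;1;1]
L+ [4;1;1]
P(3,2)∈J1 [4;2;1]
L+ [5;2;1]
C(3,0)∈J2 [5;2;2]
P(1,4)∈J1 [5;3;2]
mobility = 12 − 6 − 2 = 4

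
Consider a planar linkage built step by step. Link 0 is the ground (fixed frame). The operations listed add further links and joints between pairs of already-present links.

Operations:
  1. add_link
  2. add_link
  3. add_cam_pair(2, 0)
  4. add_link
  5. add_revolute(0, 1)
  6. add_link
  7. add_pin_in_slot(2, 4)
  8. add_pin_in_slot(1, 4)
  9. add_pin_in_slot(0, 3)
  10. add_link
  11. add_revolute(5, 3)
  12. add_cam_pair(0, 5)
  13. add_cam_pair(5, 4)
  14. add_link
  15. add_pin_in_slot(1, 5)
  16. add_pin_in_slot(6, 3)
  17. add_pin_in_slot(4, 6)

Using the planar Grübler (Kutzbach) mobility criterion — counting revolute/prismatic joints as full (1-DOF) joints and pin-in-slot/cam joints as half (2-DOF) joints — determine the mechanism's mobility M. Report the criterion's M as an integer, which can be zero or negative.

M = 5

L=1 J1=0 J2=0
add link → L=2 J1=0 J2=0
add link → L=3 J1=0 J2=0
C@2,0 dof=2 J2 → L=3 J1=0 J2=1
add link → L=4 J1=0 J2=1
R@0,1 dof=1 J1 → L=4 J1=1 J2=1
add link → L=5 J1=1 J2=1
PS@2,4 dof=2 J2 → L=5 J1=1 J2=2
PS@1,4 dof=2 J2 → L=5 J1=1 J2=3
PS@0,3 dof=2 J2 → L=5 J1=1 J2=4
add link → L=6 J1=1 J2=4
R@5,3 dof=1 J1 → L=6 J1=2 J2=4
C@0,5 dof=2 J2 → L=6 J1=2 J2=5
C@5,4 dof=2 J2 → L=6 J1=2 J2=6
add link → L=7 J1=2 J2=6
PS@1,5 dof=2 J2 → L=7 J1=2 J2=7
PS@6,3 dof=2 J2 → L=7 J1=2 J2=8
PS@4,6 dof=2 J2 → L=7 J1=2 J2=9
M=3(L−1)−2J1−J2=3·6−2·2−9=5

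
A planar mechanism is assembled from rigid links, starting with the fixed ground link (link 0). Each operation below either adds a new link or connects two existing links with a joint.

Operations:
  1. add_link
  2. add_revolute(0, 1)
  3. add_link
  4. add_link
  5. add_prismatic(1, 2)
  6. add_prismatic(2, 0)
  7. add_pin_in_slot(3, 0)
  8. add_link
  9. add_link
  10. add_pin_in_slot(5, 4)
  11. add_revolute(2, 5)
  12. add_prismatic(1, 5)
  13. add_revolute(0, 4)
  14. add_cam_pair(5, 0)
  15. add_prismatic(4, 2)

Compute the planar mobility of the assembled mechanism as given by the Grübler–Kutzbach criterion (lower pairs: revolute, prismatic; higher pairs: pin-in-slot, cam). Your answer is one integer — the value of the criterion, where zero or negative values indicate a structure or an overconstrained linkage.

link 0 = ground. State L|J1|J2 = 1|0|0
+link1  2|0|0
R(0,1) f=1→J1  2|1|0
+link2  3|1|0
+link3  4|1|0
P(1,2) f=1→J1  4|2|0
P(2,0) f=1→J1  4|3|0
PS(3,0) f=2→J2  4|3|1
+link4  5|3|1
+link5  6|3|1
PS(5,4) f=2→J2  6|3|2
R(2,5) f=1→J1  6|4|2
P(1,5) f=1→J1  6|5|2
R(0,4) f=1→J1  6|6|2
C(5,0) f=2→J2  6|6|3
P(4,2) f=1→J1  6|7|3
M = 3(6−1)−2·7−3 = 15−14−3 = -2

M = -2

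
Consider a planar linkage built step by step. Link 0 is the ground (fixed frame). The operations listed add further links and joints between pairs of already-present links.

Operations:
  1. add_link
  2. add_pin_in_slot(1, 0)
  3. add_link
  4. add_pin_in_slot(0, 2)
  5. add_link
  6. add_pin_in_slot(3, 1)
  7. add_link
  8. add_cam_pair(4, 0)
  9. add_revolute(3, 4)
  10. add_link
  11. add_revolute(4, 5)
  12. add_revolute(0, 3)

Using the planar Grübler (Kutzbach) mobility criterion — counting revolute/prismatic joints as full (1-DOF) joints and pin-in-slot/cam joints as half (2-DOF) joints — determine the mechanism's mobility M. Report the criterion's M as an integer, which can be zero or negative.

M = 5

link 0 = ground. State L|J1|J2 = 1|0|0
+link1  2|0|0
PS(1,0) f=2→J2  2|0|1
+link2  3|0|1
PS(0,2) f=2→J2  3|0|2
+link3  4|0|2
PS(3,1) f=2→J2  4|0|3
+link4  5|0|3
C(4,0) f=2→J2  5|0|4
R(3,4) f=1→J1  5|1|4
+link5  6|1|4
R(4,5) f=1→J1  6|2|4
R(0,3) f=1→J1  6|3|4
M = 3(6−1)−2·3−4 = 15−6−4 = 5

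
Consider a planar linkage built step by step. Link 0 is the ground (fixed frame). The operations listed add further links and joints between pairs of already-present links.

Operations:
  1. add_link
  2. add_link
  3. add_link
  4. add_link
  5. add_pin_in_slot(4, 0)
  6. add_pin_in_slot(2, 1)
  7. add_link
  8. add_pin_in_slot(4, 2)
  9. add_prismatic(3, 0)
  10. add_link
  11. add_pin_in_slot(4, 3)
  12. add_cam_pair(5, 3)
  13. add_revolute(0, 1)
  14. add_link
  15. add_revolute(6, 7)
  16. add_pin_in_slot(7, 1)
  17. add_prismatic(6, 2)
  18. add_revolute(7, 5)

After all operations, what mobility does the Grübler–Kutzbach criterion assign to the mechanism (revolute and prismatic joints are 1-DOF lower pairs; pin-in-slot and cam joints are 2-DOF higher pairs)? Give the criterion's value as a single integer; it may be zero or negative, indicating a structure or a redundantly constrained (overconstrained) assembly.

ground; <1,0,0>
#1 <2,0,0>
#2 <3,0,0>
#3 <4,0,0>
#4 <5,0,0>
PS:4↔0 J2 <5,0,1>
PS:2↔1 J2 <5,0,2>
#5 <6,0,2>
PS:4↔2 J2 <6,0,3>
P:3↔0 J1 <6,1,3>
#6 <7,1,3>
PS:4↔3 J2 <7,1,4>
C:5↔3 J2 <7,1,5>
R:0↔1 J1 <7,2,5>
#7 <8,2,5>
R:6↔7 J1 <8,3,5>
PS:7↔1 J2 <8,3,6>
P:6↔2 J1 <8,4,6>
R:7↔5 J1 <8,5,6>
3×7 − 2×5 − 1×6 = 5

M = 5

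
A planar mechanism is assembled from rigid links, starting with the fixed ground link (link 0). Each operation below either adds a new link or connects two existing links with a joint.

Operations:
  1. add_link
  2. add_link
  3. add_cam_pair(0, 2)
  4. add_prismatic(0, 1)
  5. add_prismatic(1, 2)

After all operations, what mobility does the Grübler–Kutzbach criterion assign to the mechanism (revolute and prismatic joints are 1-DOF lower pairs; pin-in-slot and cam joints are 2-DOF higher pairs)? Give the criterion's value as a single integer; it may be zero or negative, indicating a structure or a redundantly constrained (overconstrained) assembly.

[1;0;0] (link 0 is ground)
L+ [2;0;0]
L+ [3;0;0]
C(0,2)∈J2 [3;0;1]
P(0,1)∈J1 [3;1;1]
P(1,2)∈J1 [3;2;1]
mobility = 6 − 4 − 1 = 1

M = 1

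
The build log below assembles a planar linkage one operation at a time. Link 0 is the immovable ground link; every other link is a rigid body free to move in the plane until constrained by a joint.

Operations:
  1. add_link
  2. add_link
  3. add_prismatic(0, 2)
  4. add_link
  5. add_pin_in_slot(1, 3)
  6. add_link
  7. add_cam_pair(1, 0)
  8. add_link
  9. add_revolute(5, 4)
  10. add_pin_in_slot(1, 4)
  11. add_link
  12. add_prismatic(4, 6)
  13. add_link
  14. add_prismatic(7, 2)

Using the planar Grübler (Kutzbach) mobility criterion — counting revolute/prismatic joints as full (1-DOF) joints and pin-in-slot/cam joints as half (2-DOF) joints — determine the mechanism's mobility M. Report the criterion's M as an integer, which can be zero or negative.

[1;0;0] (link 0 is ground)
L+ [2;0;0]
L+ [3;0;0]
P(0,2)∈J1 [3;1;0]
L+ [4;1;0]
PS(1,3)∈J2 [4;1;1]
L+ [5;1;1]
C(1,0)∈J2 [5;1;2]
L+ [6;1;2]
R(5,4)∈J1 [6;2;2]
PS(1,4)∈J2 [6;2;3]
L+ [7;2;3]
P(4,6)∈J1 [7;3;3]
L+ [8;3;3]
P(7,2)∈J1 [8;4;3]
mobility = 21 − 8 − 3 = 10

M = 10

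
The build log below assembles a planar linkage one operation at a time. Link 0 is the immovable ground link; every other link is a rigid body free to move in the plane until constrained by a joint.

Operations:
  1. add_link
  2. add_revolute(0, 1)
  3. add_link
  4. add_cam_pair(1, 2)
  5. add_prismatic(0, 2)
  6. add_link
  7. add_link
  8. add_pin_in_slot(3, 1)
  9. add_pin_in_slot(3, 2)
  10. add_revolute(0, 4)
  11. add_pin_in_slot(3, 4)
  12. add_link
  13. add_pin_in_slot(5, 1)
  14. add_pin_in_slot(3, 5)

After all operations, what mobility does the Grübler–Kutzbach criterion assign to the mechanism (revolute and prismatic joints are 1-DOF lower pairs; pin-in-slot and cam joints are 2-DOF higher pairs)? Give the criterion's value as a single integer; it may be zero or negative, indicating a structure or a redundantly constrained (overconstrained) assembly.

L=1 J1=0 J2=0
add link → L=2 J1=0 J2=0
R@0,1 dof=1 J1 → L=2 J1=1 J2=0
add link → L=3 J1=1 J2=0
C@1,2 dof=2 J2 → L=3 J1=1 J2=1
P@0,2 dof=1 J1 → L=3 J1=2 J2=1
add link → L=4 J1=2 J2=1
add link → L=5 J1=2 J2=1
PS@3,1 dof=2 J2 → L=5 J1=2 J2=2
PS@3,2 dof=2 J2 → L=5 J1=2 J2=3
R@0,4 dof=1 J1 → L=5 J1=3 J2=3
PS@3,4 dof=2 J2 → L=5 J1=3 J2=4
add link → L=6 J1=3 J2=4
PS@5,1 dof=2 J2 → L=6 J1=3 J2=5
PS@3,5 dof=2 J2 → L=6 J1=3 J2=6
M=3(L−1)−2J1−J2=3·5−2·3−6=3

M = 3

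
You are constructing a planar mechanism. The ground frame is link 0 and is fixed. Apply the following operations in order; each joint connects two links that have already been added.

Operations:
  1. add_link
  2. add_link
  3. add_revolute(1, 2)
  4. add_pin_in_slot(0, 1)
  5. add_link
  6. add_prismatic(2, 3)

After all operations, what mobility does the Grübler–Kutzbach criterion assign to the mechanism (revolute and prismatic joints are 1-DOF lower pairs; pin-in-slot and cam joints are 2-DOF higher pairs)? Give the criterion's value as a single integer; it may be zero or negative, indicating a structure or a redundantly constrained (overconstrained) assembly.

L=1 J1=0 J2=0
add link → L=2 J1=0 J2=0
add link → L=3 J1=0 J2=0
R@1,2 dof=1 J1 → L=3 J1=1 J2=0
PS@0,1 dof=2 J2 → L=3 J1=1 J2=1
add link → L=4 J1=1 J2=1
P@2,3 dof=1 J1 → L=4 J1=2 J2=1
M=3(L−1)−2J1−J2=3·3−2·2−1=4

M = 4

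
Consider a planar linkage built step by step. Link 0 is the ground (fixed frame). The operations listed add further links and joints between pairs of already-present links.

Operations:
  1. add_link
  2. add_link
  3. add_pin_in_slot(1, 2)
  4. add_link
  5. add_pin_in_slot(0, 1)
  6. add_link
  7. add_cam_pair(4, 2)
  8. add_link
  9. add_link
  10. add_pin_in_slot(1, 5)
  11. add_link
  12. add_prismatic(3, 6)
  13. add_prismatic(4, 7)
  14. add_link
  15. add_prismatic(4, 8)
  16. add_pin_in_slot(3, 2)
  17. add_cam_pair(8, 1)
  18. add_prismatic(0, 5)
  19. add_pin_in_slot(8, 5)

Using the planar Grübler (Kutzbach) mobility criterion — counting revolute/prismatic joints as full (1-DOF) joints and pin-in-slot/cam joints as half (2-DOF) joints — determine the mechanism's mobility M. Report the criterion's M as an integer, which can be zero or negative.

M = 9

link 0 = ground. State L|J1|J2 = 1|0|0
+link1  2|0|0
+link2  3|0|0
PS(1,2) f=2→J2  3|0|1
+link3  4|0|1
PS(0,1) f=2→J2  4|0|2
+link4  5|0|2
C(4,2) f=2→J2  5|0|3
+link5  6|0|3
+link6  7|0|3
PS(1,5) f=2→J2  7|0|4
+link7  8|0|4
P(3,6) f=1→J1  8|1|4
P(4,7) f=1→J1  8|2|4
+link8  9|2|4
P(4,8) f=1→J1  9|3|4
PS(3,2) f=2→J2  9|3|5
C(8,1) f=2→J2  9|3|6
P(0,5) f=1→J1  9|4|6
PS(8,5) f=2→J2  9|4|7
M = 3(9−1)−2·4−7 = 24−8−7 = 9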